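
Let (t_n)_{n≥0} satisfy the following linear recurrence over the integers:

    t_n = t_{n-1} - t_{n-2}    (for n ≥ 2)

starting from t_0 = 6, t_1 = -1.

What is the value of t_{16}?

1

t_2 = 1·-1 + -1·6 = -7
t_3 = 1·-7 + -1·-1 = -6
t_4 = 1·-6 + -1·-7 = 1
t_5 = 1·1 + -1·-6 = 7
t_6 = 1·7 + -1·1 = 6
t_7 = 1·6 + -1·7 = -1
(t_6, t_7) = (6, -1) = (t_0, t_1), so the sequence has period 6.
16 ≡ 4 (mod 6), hence t_16 = t_4 = 1.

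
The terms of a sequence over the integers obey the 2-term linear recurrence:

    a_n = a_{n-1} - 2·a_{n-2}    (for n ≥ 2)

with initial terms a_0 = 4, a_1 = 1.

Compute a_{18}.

-2083

a_2 = 1·1 + -2·4 = -7
a_3 = 1·-7 + -2·1 = -9
a_4 = 1·-9 + -2·-7 = 5
a_5 = 1·5 + -2·-9 = 23
a_6 = 1·23 + -2·5 = 13
a_7 = 1·13 + -2·23 = -33
a_8 = 1·-33 + -2·13 = -59
a_9 = 1·-59 + -2·-33 = 7
a_10 = 1·7 + -2·-59 = 125
a_11 = 1·125 + -2·7 = 111
a_12 = 1·111 + -2·125 = -139
a_13 = 1·-139 + -2·111 = -361
a_14 = 1·-361 + -2·-139 = -83
a_15 = 1·-83 + -2·-361 = 639
a_16 = 1·639 + -2·-83 = 805
a_17 = 1·805 + -2·639 = -473
a_18 = 1·-473 + -2·805 = -2083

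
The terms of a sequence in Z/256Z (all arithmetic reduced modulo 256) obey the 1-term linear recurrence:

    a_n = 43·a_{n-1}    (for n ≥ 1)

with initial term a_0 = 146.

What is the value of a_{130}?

130

a_1 = 43·146 = 134
a_2 = 43·134 = 130
a_3 = 43·130 = 214
a_4 = 43·214 = 242
a_5 = 43·242 = 166
a_6 = 43·166 = 226
a_7 = 43·226 = 246
a_8 = 43·246 = 82
a_9 = 43·82 = 198
a_10 = 43·198 = 66
a_11 = 43·66 = 22
a_12 = 43·22 = 178
a_13 = 43·178 = 230
a_14 = 43·230 = 162
a_15 = 43·162 = 54
a_16 = 43·54 = 18
a_17 = 43·18 = 6
a_18 = 43·6 = 2
a_19 = 43·2 = 86
a_20 = 43·86 = 114
a_21 = 43·114 = 38
a_22 = 43·38 = 98
a_23 = 43·98 = 118
a_24 = 43·118 = 210
a_25 = 43·210 = 70
a_26 = 43·70 = 194
a_27 = 43·194 = 150
a_28 = 43·150 = 50
a_29 = 43·50 = 102
a_30 = 43·102 = 34
a_31 = 43·34 = 182
a_32 = 43·182 = 146
(a_32) = (146) = (a_0), so the sequence has period 32.
130 ≡ 2 (mod 32), hence a_130 = a_2 = 130.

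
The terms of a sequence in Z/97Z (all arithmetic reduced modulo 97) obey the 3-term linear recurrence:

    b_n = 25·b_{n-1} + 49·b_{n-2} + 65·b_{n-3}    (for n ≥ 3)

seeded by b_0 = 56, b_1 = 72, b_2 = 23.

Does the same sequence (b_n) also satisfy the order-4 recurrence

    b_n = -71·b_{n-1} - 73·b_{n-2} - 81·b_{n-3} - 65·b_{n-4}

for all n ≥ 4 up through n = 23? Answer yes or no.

Terms b_0..b_23: 56, 72, 23, 80, 47, 91, 78, 55, 54, 94, 35, 67, 91, 73, 66, 84, 88, 33, 24, 80, 83, 86, 68, 57
n=4: candidate gives 47, actual b_4 = 47 ✓
n=5: candidate gives 91, actual b_5 = 91 ✓
n=6: candidate gives 78, actual b_6 = 78 ✓
n=7: candidate gives 55, actual b_7 = 55 ✓
n=8: candidate gives 54, actual b_8 = 54 ✓
n=9: candidate gives 94, actual b_9 = 94 ✓
n=10: candidate gives 35, actual b_10 = 35 ✓
n=11: candidate gives 67, actual b_11 = 67 ✓
n=12: candidate gives 91, actual b_12 = 91 ✓
n=13: candidate gives 73, actual b_13 = 73 ✓
n=14: candidate gives 66, actual b_14 = 66 ✓
n=15: candidate gives 84, actual b_15 = 84 ✓
n=16: candidate gives 88, actual b_16 = 88 ✓
n=17: candidate gives 33, actual b_17 = 33 ✓
n=18: candidate gives 24, actual b_18 = 24 ✓
n=19: candidate gives 80, actual b_19 = 80 ✓
n=20: candidate gives 83, actual b_20 = 83 ✓
n=21: candidate gives 86, actual b_21 = 86 ✓
n=22: candidate gives 68, actual b_22 = 68 ✓
n=23: candidate gives 57, actual b_23 = 57 ✓

yes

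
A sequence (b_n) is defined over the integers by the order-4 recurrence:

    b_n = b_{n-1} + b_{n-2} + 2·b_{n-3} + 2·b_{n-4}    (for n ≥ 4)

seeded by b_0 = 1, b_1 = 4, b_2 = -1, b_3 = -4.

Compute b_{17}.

b_4 = 1·-4 + 1·-1 + 2·4 + 2·1 = 5
b_5 = 1·5 + 1·-4 + 2·-1 + 2·4 = 7
b_6 = 1·7 + 1·5 + 2·-4 + 2·-1 = 2
b_7 = 1·2 + 1·7 + 2·5 + 2·-4 = 11
b_8 = 1·11 + 1·2 + 2·7 + 2·5 = 37
b_9 = 1·37 + 1·11 + 2·2 + 2·7 = 66
b_10 = 1·66 + 1·37 + 2·11 + 2·2 = 129
b_11 = 1·129 + 1·66 + 2·37 + 2·11 = 291
b_12 = 1·291 + 1·129 + 2·66 + 2·37 = 626
b_13 = 1·626 + 1·291 + 2·129 + 2·66 = 1307
b_14 = 1·1307 + 1·626 + 2·291 + 2·129 = 2773
b_15 = 1·2773 + 1·1307 + 2·626 + 2·291 = 5914
b_16 = 1·5914 + 1·2773 + 2·1307 + 2·626 = 12553
b_17 = 1·12553 + 1·5914 + 2·2773 + 2·1307 = 26627

26627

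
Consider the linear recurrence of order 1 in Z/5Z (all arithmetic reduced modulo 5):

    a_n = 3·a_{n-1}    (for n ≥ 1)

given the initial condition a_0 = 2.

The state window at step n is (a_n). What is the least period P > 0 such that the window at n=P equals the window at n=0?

n=0: window = (2)
n=1: window = (1)
n=2: window = (3)
n=3: window = (4)
n=4: window = (2)
window at n=4 equals window at n=0 → period = 4

4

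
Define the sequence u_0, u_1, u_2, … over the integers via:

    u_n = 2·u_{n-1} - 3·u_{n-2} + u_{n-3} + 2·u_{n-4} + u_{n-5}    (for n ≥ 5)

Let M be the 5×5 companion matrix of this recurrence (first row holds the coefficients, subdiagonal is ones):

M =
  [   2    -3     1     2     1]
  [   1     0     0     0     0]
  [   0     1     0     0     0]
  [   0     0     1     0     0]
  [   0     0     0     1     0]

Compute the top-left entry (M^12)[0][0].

(M^12)[0][0] is the top entry after applying M 12 times to the unit state (1, 0, 0, 0, 0). Equivalently it is h_{16} for the auxiliary sequence (h_n) obeying the same recurrence with h_4 = 1 and h_i = 0 for 0 ≤ i < 4:
h_5 = 2·1 + -3·0 + 1·0 + 2·0 + 1·0 = 2
h_6 = 2·2 + -3·1 + 1·0 + 2·0 + 1·0 = 1
h_7 = 2·1 + -3·2 + 1·1 + 2·0 + 1·0 = -3
h_8 = 2·-3 + -3·1 + 1·2 + 2·1 + 1·0 = -5
h_9 = 2·-5 + -3·-3 + 1·1 + 2·2 + 1·1 = 5
h_10 = 2·5 + -3·-5 + 1·-3 + 2·1 + 1·2 = 26
h_11 = 2·26 + -3·5 + 1·-5 + 2·-3 + 1·1 = 27
h_12 = 2·27 + -3·26 + 1·5 + 2·-5 + 1·-3 = -32
h_13 = 2·-32 + -3·27 + 1·26 + 2·5 + 1·-5 = -114
h_14 = 2·-114 + -3·-32 + 1·27 + 2·26 + 1·5 = -48
h_15 = 2·-48 + -3·-114 + 1·-32 + 2·27 + 1·26 = 294
h_16 = 2·294 + -3·-48 + 1·-114 + 2·-32 + 1·27 = 581

581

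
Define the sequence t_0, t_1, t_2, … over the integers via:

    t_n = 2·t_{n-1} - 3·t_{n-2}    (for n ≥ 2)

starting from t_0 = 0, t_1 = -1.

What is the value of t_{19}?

15503

t_2 = 2·-1 + -3·0 = -2
t_3 = 2·-2 + -3·-1 = -1
t_4 = 2·-1 + -3·-2 = 4
t_5 = 2·4 + -3·-1 = 11
t_6 = 2·11 + -3·4 = 10
t_7 = 2·10 + -3·11 = -13
t_8 = 2·-13 + -3·10 = -56
t_9 = 2·-56 + -3·-13 = -73
t_10 = 2·-73 + -3·-56 = 22
t_11 = 2·22 + -3·-73 = 263
t_12 = 2·263 + -3·22 = 460
t_13 = 2·460 + -3·263 = 131
t_14 = 2·131 + -3·460 = -1118
t_15 = 2·-1118 + -3·131 = -2629
t_16 = 2·-2629 + -3·-1118 = -1904
t_17 = 2·-1904 + -3·-2629 = 4079
t_18 = 2·4079 + -3·-1904 = 13870
t_19 = 2·13870 + -3·4079 = 15503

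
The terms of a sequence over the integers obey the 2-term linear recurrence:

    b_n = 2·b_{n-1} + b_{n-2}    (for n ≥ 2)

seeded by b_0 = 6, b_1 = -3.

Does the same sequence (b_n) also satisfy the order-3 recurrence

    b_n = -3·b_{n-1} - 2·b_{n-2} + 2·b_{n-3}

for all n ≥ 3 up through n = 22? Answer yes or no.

Terms b_0..b_22: 6, -3, 0, -3, -6, -15, -36, -87, -210, -507, -1224, -2955, -7134, -17223, -41580, -100383, -242346, -585075, -1412496, -3410067, -8232630, -19875327, -47983284
n=3: candidate gives 18, actual b_3 = -3 ✗

no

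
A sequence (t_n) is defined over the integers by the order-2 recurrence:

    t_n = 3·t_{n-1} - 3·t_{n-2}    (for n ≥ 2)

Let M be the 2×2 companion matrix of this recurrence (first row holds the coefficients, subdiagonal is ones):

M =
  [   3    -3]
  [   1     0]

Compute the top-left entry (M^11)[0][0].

(M^11)[0][0] is the top entry after applying M 11 times to the unit state (1, 0). Equivalently it is h_{12} for the auxiliary sequence (h_n) obeying the same recurrence with h_1 = 1 and h_i = 0 for 0 ≤ i < 1:
h_2 = 3·1 + -3·0 = 3
h_3 = 3·3 + -3·1 = 6
h_4 = 3·6 + -3·3 = 9
h_5 = 3·9 + -3·6 = 9
h_6 = 3·9 + -3·9 = 0
h_7 = 3·0 + -3·9 = -27
h_8 = 3·-27 + -3·0 = -81
h_9 = 3·-81 + -3·-27 = -162
h_10 = 3·-162 + -3·-81 = -243
h_11 = 3·-243 + -3·-162 = -243
h_12 = 3·-243 + -3·-243 = 0

0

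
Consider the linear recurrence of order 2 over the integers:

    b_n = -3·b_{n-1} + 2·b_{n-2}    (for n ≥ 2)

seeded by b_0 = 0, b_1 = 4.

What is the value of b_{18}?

b_2 = -3·4 + 2·0 = -12
b_3 = -3·-12 + 2·4 = 44
b_4 = -3·44 + 2·-12 = -156
b_5 = -3·-156 + 2·44 = 556
b_6 = -3·556 + 2·-156 = -1980
b_7 = -3·-1980 + 2·556 = 7052
b_8 = -3·7052 + 2·-1980 = -25116
b_9 = -3·-25116 + 2·7052 = 89452
b_10 = -3·89452 + 2·-25116 = -318588
b_11 = -3·-318588 + 2·89452 = 1134668
b_12 = -3·1134668 + 2·-318588 = -4041180
b_13 = -3·-4041180 + 2·1134668 = 14392876
b_14 = -3·14392876 + 2·-4041180 = -51260988
b_15 = -3·-51260988 + 2·14392876 = 182568716
b_16 = -3·182568716 + 2·-51260988 = -650228124
b_17 = -3·-650228124 + 2·182568716 = 2315821804
b_18 = -3·2315821804 + 2·-650228124 = -8247921660

-8247921660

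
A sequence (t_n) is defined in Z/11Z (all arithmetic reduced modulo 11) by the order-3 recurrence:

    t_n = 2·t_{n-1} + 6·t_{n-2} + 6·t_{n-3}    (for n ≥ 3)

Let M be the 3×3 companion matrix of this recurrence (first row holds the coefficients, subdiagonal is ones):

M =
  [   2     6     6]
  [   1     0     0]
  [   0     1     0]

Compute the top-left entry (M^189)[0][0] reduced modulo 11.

(M^189)[0][0] is the top entry after applying M 189 times to the unit state (1, 0, 0). Equivalently it is h_{191} for the auxiliary sequence (h_n) obeying the same recurrence with h_2 = 1 and h_i = 0 for 0 ≤ i < 2:
h_3 = 2·1 + 6·0 + 6·0 = 2
h_4 = 2·2 + 6·1 + 6·0 = 10
h_5 = 2·10 + 6·2 + 6·1 = 5
h_6 = 2·5 + 6·10 + 6·2 = 5
h_7 = 2·5 + 6·5 + 6·10 = 1
h_8 = 2·1 + 6·5 + 6·5 = 7
Continuing the recurrence:
  h_9 = 6;  h_10 = 5;  h_11 = 0;  h_12 = 0;  h_13 = 8;  h_14 = 5
  h_15 = 3;  h_16 = 7;  h_17 = 7;  h_18 = 8;  h_19 = 1;  h_20 = 4
  h_21 = 7;  h_22 = 0;  h_23 = 0;  h_24 = 9;  h_25 = 7;  h_26 = 2
  h_27 = 1;  h_28 = 1;  h_29 = 9;  h_30 = 8;  h_31 = 10;  h_32 = 1
  h_33 = 0;  h_34 = 0;  h_35 = 6;  h_36 = 1;  h_37 = 5;  h_38 = 8
  h_39 = 8;  h_40 = 6;  h_41 = 9;  h_42 = 3;  h_43 = 8;  h_44 = 0
  h_45 = 0;  h_46 = 4;  h_47 = 8;  h_48 = 7;  h_49 = 9;  h_50 = 9
  h_51 = 4;  h_52 = 6;  h_53 = 2;  h_54 = 9;  h_55 = 0;  h_56 = 0
  h_57 = 10;  h_58 = 9;  h_59 = 1;  h_60 = 6;  h_61 = 6;  h_62 = 10
  h_63 = 4;  h_64 = 5;  h_65 = 6;  h_66 = 0;  h_67 = 0;  h_68 = 3
  h_69 = 6;  h_70 = 8;  h_71 = 4;  h_72 = 4;  h_73 = 3;  h_74 = 10
  h_75 = 7;  h_76 = 4;  h_77 = 0;  h_78 = 0;  h_79 = 2;  h_80 = 4
  h_81 = 9;  h_82 = 10;  h_83 = 10;  h_84 = 2;  h_85 = 3;  h_86 = 1
  h_87 = 10;  h_88 = 0;  h_89 = 0;  h_90 = 5;  h_91 = 10;  h_92 = 6
  h_93 = 3;  h_94 = 3;  h_95 = 5;  h_96 = 2;  h_97 = 8;  h_98 = 3
  h_99 = 0;  h_100 = 0;  h_101 = 7;  h_102 = 3;  h_103 = 4;  h_104 = 2
  h_105 = 2;  h_106 = 7;  h_107 = 5;  h_108 = 9;  h_109 = 2;  h_110 = 0
  h_111 = 0;  h_112 = 1;  h_113 = 2;  h_114 = 10;  h_115 = 5;  h_116 = 5
  h_117 = 1;  h_118 = 7;  h_119 = 6;  h_120 = 5;  h_121 = 0;  h_122 = 0
  h_123 = 8;  h_124 = 5;  h_125 = 3;  h_126 = 7;  h_127 = 7;  h_128 = 8
  h_129 = 1;  h_130 = 4;  h_131 = 7;  h_132 = 0;  h_133 = 0;  h_134 = 9
  h_135 = 7;  h_136 = 2;  h_137 = 1;  h_138 = 1;  h_139 = 9;  h_140 = 8
  h_141 = 10;  h_142 = 1;  h_143 = 0;  h_144 = 0;  h_145 = 6;  h_146 = 1
  h_147 = 5;  h_148 = 8;  h_149 = 8;  h_150 = 6;  h_151 = 9;  h_152 = 3
  h_153 = 8;  h_154 = 0;  h_155 = 0;  h_156 = 4;  h_157 = 8;  h_158 = 7
  h_159 = 9;  h_160 = 9;  h_161 = 4;  h_162 = 6;  h_163 = 2;  h_164 = 9
  h_165 = 0;  h_166 = 0;  h_167 = 10;  h_168 = 9;  h_169 = 1;  h_170 = 6
  h_171 = 6;  h_172 = 10;  h_173 = 4;  h_174 = 5;  h_175 = 6;  h_176 = 0
  h_177 = 0;  h_178 = 3;  h_179 = 6;  h_180 = 8;  h_181 = 4;  h_182 = 4
  h_183 = 3;  h_184 = 10;  h_185 = 7;  h_186 = 4;  h_187 = 0;  h_188 = 0
  h_189 = 2
h_190 = 2·2 + 6·0 + 6·0 = 4
h_191 = 2·4 + 6·2 + 6·0 = 9

9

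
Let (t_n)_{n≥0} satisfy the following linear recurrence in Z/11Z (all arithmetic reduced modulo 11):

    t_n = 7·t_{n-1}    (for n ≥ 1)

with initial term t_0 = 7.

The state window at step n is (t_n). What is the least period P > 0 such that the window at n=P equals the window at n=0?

n=0: window = (7)
n=1: window = (5)
n=2: window = (2)
n=3: window = (3)
n=4: window = (10)
n=5: window = (4)
n=6: window = (6)
n=7: window = (9)
n=8: window = (8)
n=9: window = (1)
n=10: window = (7)
window at n=10 equals window at n=0 → period = 10

10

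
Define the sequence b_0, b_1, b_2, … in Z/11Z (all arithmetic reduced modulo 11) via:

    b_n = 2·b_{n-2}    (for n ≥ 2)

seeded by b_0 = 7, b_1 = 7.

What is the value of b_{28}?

b_2 = 0·7 + 2·7 = 3
b_3 = 0·3 + 2·7 = 3
b_4 = 0·3 + 2·3 = 6
b_5 = 0·6 + 2·3 = 6
b_6 = 0·6 + 2·6 = 1
b_7 = 0·1 + 2·6 = 1
b_8 = 0·1 + 2·1 = 2
b_9 = 0·2 + 2·1 = 2
b_10 = 0·2 + 2·2 = 4
b_11 = 0·4 + 2·2 = 4
b_12 = 0·4 + 2·4 = 8
b_13 = 0·8 + 2·4 = 8
b_14 = 0·8 + 2·8 = 5
b_15 = 0·5 + 2·8 = 5
b_16 = 0·5 + 2·5 = 10
b_17 = 0·10 + 2·5 = 10
b_18 = 0·10 + 2·10 = 9
b_19 = 0·9 + 2·10 = 9
b_20 = 0·9 + 2·9 = 7
b_21 = 0·7 + 2·9 = 7
b_22 = 0·7 + 2·7 = 3
b_23 = 0·3 + 2·7 = 3
b_24 = 0·3 + 2·3 = 6
b_25 = 0·6 + 2·3 = 6
b_26 = 0·6 + 2·6 = 1
b_27 = 0·1 + 2·6 = 1
b_28 = 0·1 + 2·1 = 2

2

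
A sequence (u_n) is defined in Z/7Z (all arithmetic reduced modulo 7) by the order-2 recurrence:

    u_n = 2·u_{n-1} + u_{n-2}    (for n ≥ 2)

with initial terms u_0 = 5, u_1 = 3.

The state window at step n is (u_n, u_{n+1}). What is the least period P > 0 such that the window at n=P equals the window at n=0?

n=0: window = (5, 3)
n=1: window = (3, 4)
n=2: window = (4, 4)
n=3: window = (4, 5)
n=4: window = (5, 0)
n=5: window = (0, 5)
n=6: window = (5, 3)
window at n=6 equals window at n=0 → period = 6

6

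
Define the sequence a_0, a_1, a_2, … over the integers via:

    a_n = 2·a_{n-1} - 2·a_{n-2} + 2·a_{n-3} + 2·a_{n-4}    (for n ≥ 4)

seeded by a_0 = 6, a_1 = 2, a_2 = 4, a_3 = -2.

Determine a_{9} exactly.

160

a_4 = 2·-2 + -2·4 + 2·2 + 2·6 = 4
a_5 = 2·4 + -2·-2 + 2·4 + 2·2 = 24
a_6 = 2·24 + -2·4 + 2·-2 + 2·4 = 44
a_7 = 2·44 + -2·24 + 2·4 + 2·-2 = 44
a_8 = 2·44 + -2·44 + 2·24 + 2·4 = 56
a_9 = 2·56 + -2·44 + 2·44 + 2·24 = 160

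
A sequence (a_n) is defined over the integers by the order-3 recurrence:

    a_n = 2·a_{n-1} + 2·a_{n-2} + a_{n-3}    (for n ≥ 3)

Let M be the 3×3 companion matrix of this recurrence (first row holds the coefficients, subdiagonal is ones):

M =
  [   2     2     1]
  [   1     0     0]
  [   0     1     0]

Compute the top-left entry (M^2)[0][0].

(M^2)[0][0] is the top entry after applying M 2 times to the unit state (1, 0, 0). Equivalently it is h_{4} for the auxiliary sequence (h_n) obeying the same recurrence with h_2 = 1 and h_i = 0 for 0 ≤ i < 2:
h_3 = 2·1 + 2·0 + 1·0 = 2
h_4 = 2·2 + 2·1 + 1·0 = 6

6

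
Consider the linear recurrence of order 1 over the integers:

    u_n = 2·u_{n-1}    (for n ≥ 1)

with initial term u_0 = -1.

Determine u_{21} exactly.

-2097152

u_1 = 2·-1 = -2
u_2 = 2·-2 = -4
u_3 = 2·-4 = -8
u_4 = 2·-8 = -16
u_5 = 2·-16 = -32
u_6 = 2·-32 = -64
u_7 = 2·-64 = -128
u_8 = 2·-128 = -256
u_9 = 2·-256 = -512
u_10 = 2·-512 = -1024
u_11 = 2·-1024 = -2048
u_12 = 2·-2048 = -4096
u_13 = 2·-4096 = -8192
u_14 = 2·-8192 = -16384
u_15 = 2·-16384 = -32768
u_16 = 2·-32768 = -65536
u_17 = 2·-65536 = -131072
u_18 = 2·-131072 = -262144
u_19 = 2·-262144 = -524288
u_20 = 2·-524288 = -1048576
u_21 = 2·-1048576 = -2097152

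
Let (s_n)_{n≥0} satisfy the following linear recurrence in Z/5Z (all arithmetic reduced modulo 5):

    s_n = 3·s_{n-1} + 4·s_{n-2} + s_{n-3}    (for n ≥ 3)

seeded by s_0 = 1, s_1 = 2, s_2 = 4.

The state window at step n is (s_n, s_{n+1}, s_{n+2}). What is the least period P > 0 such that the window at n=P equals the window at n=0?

31

n=0: window = (1, 2, 4)
n=1: window = (2, 4, 1)
n=2: window = (4, 1, 1)
n=3: window = (1, 1, 1)
n=4: window = (1, 1, 3)
n=5: window = (1, 3, 4)
n=6: window = (3, 4, 0)
n=7: window = (4, 0, 4)
n=8: window = (0, 4, 1)
n=9: window = (4, 1, 4)
n=10: window = (1, 4, 0)
n=11: window = (4, 0, 2)
n=12: window = (0, 2, 0)
n=13: window = (2, 0, 3)
n=14: window = (0, 3, 1)
n=15: window = (3, 1, 0)
n=16: window = (1, 0, 2)
n=17: window = (0, 2, 2)
n=18: window = (2, 2, 4)
n=19: window = (2, 4, 2)
n=20: window = (4, 2, 4)
n=21: window = (2, 4, 4)
n=22: window = (4, 4, 0)
n=23: window = (4, 0, 0)
n=24: window = (0, 0, 4)
n=25: window = (0, 4, 2)
n=26: window = (4, 2, 2)
n=27: window = (2, 2, 3)
n=28: window = (2, 3, 4)
n=29: window = (3, 4, 1)
n=30: window = (4, 1, 2)
n=31: window = (1, 2, 4)
window at n=31 equals window at n=0 → period = 31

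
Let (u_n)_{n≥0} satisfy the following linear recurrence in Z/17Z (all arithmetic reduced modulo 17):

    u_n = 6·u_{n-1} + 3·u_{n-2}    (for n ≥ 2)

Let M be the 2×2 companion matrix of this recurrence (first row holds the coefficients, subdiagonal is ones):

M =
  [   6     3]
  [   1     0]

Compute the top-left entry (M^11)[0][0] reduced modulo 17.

(M^11)[0][0] is the top entry after applying M 11 times to the unit state (1, 0). Equivalently it is h_{12} for the auxiliary sequence (h_n) obeying the same recurrence with h_1 = 1 and h_i = 0 for 0 ≤ i < 1:
h_2 = 6·1 + 3·0 = 6
h_3 = 6·6 + 3·1 = 5
h_4 = 6·5 + 3·6 = 14
h_5 = 6·14 + 3·5 = 14
h_6 = 6·14 + 3·14 = 7
h_7 = 6·7 + 3·14 = 16
h_8 = 6·16 + 3·7 = 15
h_9 = 6·15 + 3·16 = 2
h_10 = 6·2 + 3·15 = 6
h_11 = 6·6 + 3·2 = 8
h_12 = 6·8 + 3·6 = 15

15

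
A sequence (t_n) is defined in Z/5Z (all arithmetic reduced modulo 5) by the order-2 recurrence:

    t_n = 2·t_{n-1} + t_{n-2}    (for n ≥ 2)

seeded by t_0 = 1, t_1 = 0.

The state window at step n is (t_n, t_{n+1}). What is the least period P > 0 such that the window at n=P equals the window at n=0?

12

n=0: window = (1, 0)
n=1: window = (0, 1)
n=2: window = (1, 2)
n=3: window = (2, 0)
n=4: window = (0, 2)
n=5: window = (2, 4)
n=6: window = (4, 0)
n=7: window = (0, 4)
n=8: window = (4, 3)
n=9: window = (3, 0)
n=10: window = (0, 3)
n=11: window = (3, 1)
n=12: window = (1, 0)
window at n=12 equals window at n=0 → period = 12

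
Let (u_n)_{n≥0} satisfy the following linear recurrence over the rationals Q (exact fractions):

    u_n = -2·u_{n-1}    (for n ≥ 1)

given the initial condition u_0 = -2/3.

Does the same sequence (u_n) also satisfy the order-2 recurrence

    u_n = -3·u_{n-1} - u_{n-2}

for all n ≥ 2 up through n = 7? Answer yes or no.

Terms u_0..u_7: -2/3, 4/3, -8/3, 16/3, -32/3, 64/3, -128/3, 256/3
n=2: candidate gives -10/3, actual u_2 = -8/3 ✗

no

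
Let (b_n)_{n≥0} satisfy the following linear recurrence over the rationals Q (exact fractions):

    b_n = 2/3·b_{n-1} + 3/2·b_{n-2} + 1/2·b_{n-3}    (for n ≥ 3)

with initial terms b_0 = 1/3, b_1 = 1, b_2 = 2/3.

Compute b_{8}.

b_3 = 2/3·2/3 + 3/2·1 + 1/2·1/3 = 19/9
b_4 = 2/3·19/9 + 3/2·2/3 + 1/2·1 = 157/54
b_5 = 2/3·157/54 + 3/2·19/9 + 1/2·2/3 = 881/162
b_6 = 2/3·881/162 + 3/2·157/54 + 1/2·19/9 = 8789/972
b_7 = 2/3·8789/972 + 3/2·881/162 + 1/2·157/54 = 11401/729
b_8 = 2/3·11401/729 + 3/2·8789/972 + 1/2·881/162 = 467293/17496

467293/17496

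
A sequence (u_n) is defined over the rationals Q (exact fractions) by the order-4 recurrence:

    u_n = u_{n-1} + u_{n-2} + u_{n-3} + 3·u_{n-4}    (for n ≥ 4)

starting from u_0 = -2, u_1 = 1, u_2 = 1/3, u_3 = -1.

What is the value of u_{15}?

u_4 = 1·-1 + 1·1/3 + 1·1 + 3·-2 = -17/3
u_5 = 1·-17/3 + 1·-1 + 1·1/3 + 3·1 = -10/3
u_6 = 1·-10/3 + 1·-17/3 + 1·-1 + 3·1/3 = -9
u_7 = 1·-9 + 1·-10/3 + 1·-17/3 + 3·-1 = -21
u_8 = 1·-21 + 1·-9 + 1·-10/3 + 3·-17/3 = -151/3
u_9 = 1·-151/3 + 1·-21 + 1·-9 + 3·-10/3 = -271/3
u_10 = 1·-271/3 + 1·-151/3 + 1·-21 + 3·-9 = -566/3
u_11 = 1·-566/3 + 1·-271/3 + 1·-151/3 + 3·-21 = -1177/3
u_12 = 1·-1177/3 + 1·-566/3 + 1·-271/3 + 3·-151/3 = -2467/3
u_13 = 1·-2467/3 + 1·-1177/3 + 1·-566/3 + 3·-271/3 = -5023/3
u_14 = 1·-5023/3 + 1·-2467/3 + 1·-1177/3 + 3·-566/3 = -3455
u_15 = 1·-3455 + 1·-5023/3 + 1·-2467/3 + 3·-1177/3 = -21386/3

-21386/3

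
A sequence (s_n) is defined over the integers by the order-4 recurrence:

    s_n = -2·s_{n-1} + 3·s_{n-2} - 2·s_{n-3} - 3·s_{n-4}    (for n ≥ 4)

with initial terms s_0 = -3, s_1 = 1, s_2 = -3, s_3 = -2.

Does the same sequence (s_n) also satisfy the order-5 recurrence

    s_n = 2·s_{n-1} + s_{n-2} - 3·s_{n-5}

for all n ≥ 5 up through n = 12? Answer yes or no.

no

Terms s_0..s_12: -3, 1, -3, -2, 2, -7, 33, -85, 277, -854, 2610, -8081, 24869
n=5: candidate gives 11, actual s_5 = -7 ✗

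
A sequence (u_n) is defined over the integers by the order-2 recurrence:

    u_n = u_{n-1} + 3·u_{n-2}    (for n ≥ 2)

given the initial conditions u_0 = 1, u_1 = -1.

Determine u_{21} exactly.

u_2 = 1·-1 + 3·1 = 2
u_3 = 1·2 + 3·-1 = -1
u_4 = 1·-1 + 3·2 = 5
u_5 = 1·5 + 3·-1 = 2
u_6 = 1·2 + 3·5 = 17
u_7 = 1·17 + 3·2 = 23
u_8 = 1·23 + 3·17 = 74
u_9 = 1·74 + 3·23 = 143
u_10 = 1·143 + 3·74 = 365
u_11 = 1·365 + 3·143 = 794
u_12 = 1·794 + 3·365 = 1889
u_13 = 1·1889 + 3·794 = 4271
u_14 = 1·4271 + 3·1889 = 9938
u_15 = 1·9938 + 3·4271 = 22751
u_16 = 1·22751 + 3·9938 = 52565
u_17 = 1·52565 + 3·22751 = 120818
u_18 = 1·120818 + 3·52565 = 278513
u_19 = 1·278513 + 3·120818 = 640967
u_20 = 1·640967 + 3·278513 = 1476506
u_21 = 1·1476506 + 3·640967 = 3399407

3399407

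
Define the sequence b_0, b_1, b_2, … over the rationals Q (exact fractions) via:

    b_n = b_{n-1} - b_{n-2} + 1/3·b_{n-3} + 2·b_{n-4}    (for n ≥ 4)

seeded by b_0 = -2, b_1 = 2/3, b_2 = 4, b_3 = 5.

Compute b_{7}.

b_4 = 1·5 + -1·4 + 1/3·2/3 + 2·-2 = -25/9
b_5 = 1·-25/9 + -1·5 + 1/3·4 + 2·2/3 = -46/9
b_6 = 1·-46/9 + -1·-25/9 + 1/3·5 + 2·4 = 22/3
b_7 = 1·22/3 + -1·-46/9 + 1/3·-25/9 + 2·5 = 581/27

581/27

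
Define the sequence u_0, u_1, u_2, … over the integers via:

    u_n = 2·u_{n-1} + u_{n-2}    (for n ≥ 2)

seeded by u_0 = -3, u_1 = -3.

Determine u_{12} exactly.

u_2 = 2·-3 + 1·-3 = -9
u_3 = 2·-9 + 1·-3 = -21
u_4 = 2·-21 + 1·-9 = -51
u_5 = 2·-51 + 1·-21 = -123
u_6 = 2·-123 + 1·-51 = -297
u_7 = 2·-297 + 1·-123 = -717
u_8 = 2·-717 + 1·-297 = -1731
u_9 = 2·-1731 + 1·-717 = -4179
u_10 = 2·-4179 + 1·-1731 = -10089
u_11 = 2·-10089 + 1·-4179 = -24357
u_12 = 2·-24357 + 1·-10089 = -58803

-58803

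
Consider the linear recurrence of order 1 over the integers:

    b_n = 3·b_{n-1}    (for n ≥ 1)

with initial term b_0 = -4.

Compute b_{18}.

-1549681956

b_1 = 3·-4 = -12
b_2 = 3·-12 = -36
b_3 = 3·-36 = -108
b_4 = 3·-108 = -324
b_5 = 3·-324 = -972
b_6 = 3·-972 = -2916
b_7 = 3·-2916 = -8748
b_8 = 3·-8748 = -26244
b_9 = 3·-26244 = -78732
b_10 = 3·-78732 = -236196
b_11 = 3·-236196 = -708588
b_12 = 3·-708588 = -2125764
b_13 = 3·-2125764 = -6377292
b_14 = 3·-6377292 = -19131876
b_15 = 3·-19131876 = -57395628
b_16 = 3·-57395628 = -172186884
b_17 = 3·-172186884 = -516560652
b_18 = 3·-516560652 = -1549681956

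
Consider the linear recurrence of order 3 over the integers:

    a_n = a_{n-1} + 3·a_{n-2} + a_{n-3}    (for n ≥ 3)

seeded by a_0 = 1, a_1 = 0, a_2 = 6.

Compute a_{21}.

72543268

a_3 = 1·6 + 3·0 + 1·1 = 7
a_4 = 1·7 + 3·6 + 1·0 = 25
a_5 = 1·25 + 3·7 + 1·6 = 52
a_6 = 1·52 + 3·25 + 1·7 = 134
a_7 = 1·134 + 3·52 + 1·25 = 315
a_8 = 1·315 + 3·134 + 1·52 = 769
a_9 = 1·769 + 3·315 + 1·134 = 1848
a_10 = 1·1848 + 3·769 + 1·315 = 4470
a_11 = 1·4470 + 3·1848 + 1·769 = 10783
a_12 = 1·10783 + 3·4470 + 1·1848 = 26041
a_13 = 1·26041 + 3·10783 + 1·4470 = 62860
a_14 = 1·62860 + 3·26041 + 1·10783 = 151766
a_15 = 1·151766 + 3·62860 + 1·26041 = 366387
a_16 = 1·366387 + 3·151766 + 1·62860 = 884545
a_17 = 1·884545 + 3·366387 + 1·151766 = 2135472
a_18 = 1·2135472 + 3·884545 + 1·366387 = 5155494
a_19 = 1·5155494 + 3·2135472 + 1·884545 = 12446455
a_20 = 1·12446455 + 3·5155494 + 1·2135472 = 30048409
a_21 = 1·30048409 + 3·12446455 + 1·5155494 = 72543268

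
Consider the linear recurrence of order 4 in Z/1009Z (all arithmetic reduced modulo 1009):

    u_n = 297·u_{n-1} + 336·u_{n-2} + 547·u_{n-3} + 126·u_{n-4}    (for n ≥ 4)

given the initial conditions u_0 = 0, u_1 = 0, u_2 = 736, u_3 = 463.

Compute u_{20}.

445

u_4 = 297·463 + 336·736 + 547·0 + 126·0 = 378
u_5 = 297·378 + 336·463 + 547·736 + 126·0 = 450
u_6 = 297·450 + 336·378 + 547·463 + 126·736 = 246
u_7 = 297·246 + 336·450 + 547·378 + 126·463 = 1
u_8 = 297·1 + 336·246 + 547·450 + 126·378 = 374
u_9 = 297·374 + 336·1 + 547·246 + 126·450 = 985
u_10 = 297·985 + 336·374 + 547·1 + 126·246 = 747
u_11 = 297·747 + 336·985 + 547·374 + 126·1 = 773
u_12 = 297·773 + 336·747 + 547·985 + 126·374 = 988
u_13 = 297·988 + 336·773 + 547·747 + 126·985 = 199
u_14 = 297·199 + 336·988 + 547·773 + 126·747 = 933
u_15 = 297·933 + 336·199 + 547·988 + 126·773 = 42
u_16 = 297·42 + 336·933 + 547·199 + 126·988 = 317
u_17 = 297·317 + 336·42 + 547·933 + 126·199 = 953
u_18 = 297·953 + 336·317 + 547·42 + 126·933 = 360
u_19 = 297·360 + 336·953 + 547·317 + 126·42 = 419
u_20 = 297·419 + 336·360 + 547·953 + 126·317 = 445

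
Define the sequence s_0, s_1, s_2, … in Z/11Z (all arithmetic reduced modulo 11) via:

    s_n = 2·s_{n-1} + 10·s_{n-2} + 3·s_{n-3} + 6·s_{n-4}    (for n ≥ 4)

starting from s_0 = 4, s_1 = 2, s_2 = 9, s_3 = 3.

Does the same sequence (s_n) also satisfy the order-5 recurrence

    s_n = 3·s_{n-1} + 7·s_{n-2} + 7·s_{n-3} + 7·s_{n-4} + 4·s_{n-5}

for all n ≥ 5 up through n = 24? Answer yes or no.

Terms s_0..s_24: 4, 2, 9, 3, 5, 2, 7, 1, 9, 6, 4, 2, 6, 3, 8, 10, 2, 3, 5, 7, 8, 9, 6, 3, 9
n=5: candidate gives 8, actual s_5 = 2 ✗

no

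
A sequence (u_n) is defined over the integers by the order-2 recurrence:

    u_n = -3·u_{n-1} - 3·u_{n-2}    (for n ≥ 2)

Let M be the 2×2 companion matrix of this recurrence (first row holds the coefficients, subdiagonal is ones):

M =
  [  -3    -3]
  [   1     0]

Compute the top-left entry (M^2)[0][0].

(M^2)[0][0] is the top entry after applying M 2 times to the unit state (1, 0). Equivalently it is h_{3} for the auxiliary sequence (h_n) obeying the same recurrence with h_1 = 1 and h_i = 0 for 0 ≤ i < 1:
h_2 = -3·1 + -3·0 = -3
h_3 = -3·-3 + -3·1 = 6

6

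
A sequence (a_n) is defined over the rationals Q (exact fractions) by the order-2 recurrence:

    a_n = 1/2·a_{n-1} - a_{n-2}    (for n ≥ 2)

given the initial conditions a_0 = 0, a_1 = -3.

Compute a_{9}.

a_2 = 1/2·-3 + -1·0 = -3/2
a_3 = 1/2·-3/2 + -1·-3 = 9/4
a_4 = 1/2·9/4 + -1·-3/2 = 21/8
a_5 = 1/2·21/8 + -1·9/4 = -15/16
a_6 = 1/2·-15/16 + -1·21/8 = -99/32
a_7 = 1/2·-99/32 + -1·-15/16 = -39/64
a_8 = 1/2·-39/64 + -1·-99/32 = 357/128
a_9 = 1/2·357/128 + -1·-39/64 = 513/256

513/256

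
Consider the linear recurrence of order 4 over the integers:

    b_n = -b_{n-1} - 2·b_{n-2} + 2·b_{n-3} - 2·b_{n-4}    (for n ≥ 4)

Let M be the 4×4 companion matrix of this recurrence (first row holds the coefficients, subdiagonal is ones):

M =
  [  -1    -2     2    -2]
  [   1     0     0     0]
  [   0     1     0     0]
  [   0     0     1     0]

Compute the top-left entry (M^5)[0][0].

(M^5)[0][0] is the top entry after applying M 5 times to the unit state (1, 0, 0, 0). Equivalently it is h_{8} for the auxiliary sequence (h_n) obeying the same recurrence with h_3 = 1 and h_i = 0 for 0 ≤ i < 3:
h_4 = -1·1 + -2·0 + 2·0 + -2·0 = -1
h_5 = -1·-1 + -2·1 + 2·0 + -2·0 = -1
h_6 = -1·-1 + -2·-1 + 2·1 + -2·0 = 5
h_7 = -1·5 + -2·-1 + 2·-1 + -2·1 = -7
h_8 = -1·-7 + -2·5 + 2·-1 + -2·-1 = -3

-3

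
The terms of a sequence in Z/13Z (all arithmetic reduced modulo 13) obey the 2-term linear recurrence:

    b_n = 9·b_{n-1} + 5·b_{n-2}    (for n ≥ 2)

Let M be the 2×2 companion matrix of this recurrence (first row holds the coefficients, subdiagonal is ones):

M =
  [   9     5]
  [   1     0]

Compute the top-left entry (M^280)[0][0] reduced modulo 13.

(M^280)[0][0] is the top entry after applying M 280 times to the unit state (1, 0). Equivalently it is h_{281} for the auxiliary sequence (h_n) obeying the same recurrence with h_1 = 1 and h_i = 0 for 0 ≤ i < 1:
h_2 = 9·1 + 5·0 = 9
h_3 = 9·9 + 5·1 = 8
h_4 = 9·8 + 5·9 = 0
h_5 = 9·0 + 5·8 = 1
(h_4, h_5) = (0, 1) = (h_0, h_1), so the sequence has period 4.
281 ≡ 1 (mod 4), hence h_281 = h_1 = 1.

1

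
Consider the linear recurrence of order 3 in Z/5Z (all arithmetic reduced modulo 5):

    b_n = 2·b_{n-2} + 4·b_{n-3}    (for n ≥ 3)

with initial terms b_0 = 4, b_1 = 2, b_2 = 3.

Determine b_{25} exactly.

b_3 = 0·3 + 2·2 + 4·4 = 0
b_4 = 0·0 + 2·3 + 4·2 = 4
b_5 = 0·4 + 2·0 + 4·3 = 2
b_6 = 0·2 + 2·4 + 4·0 = 3
(b_4, b_5, b_6) = (4, 2, 3) = (b_0, b_1, b_2), so the sequence has period 4.
25 ≡ 1 (mod 4), hence b_25 = b_1 = 2.

2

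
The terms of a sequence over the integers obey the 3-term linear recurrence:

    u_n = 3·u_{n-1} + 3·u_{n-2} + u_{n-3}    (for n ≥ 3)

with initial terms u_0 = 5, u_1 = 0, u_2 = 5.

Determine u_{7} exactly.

u_3 = 3·5 + 3·0 + 1·5 = 20
u_4 = 3·20 + 3·5 + 1·0 = 75
u_5 = 3·75 + 3·20 + 1·5 = 290
u_6 = 3·290 + 3·75 + 1·20 = 1115
u_7 = 3·1115 + 3·290 + 1·75 = 4290

4290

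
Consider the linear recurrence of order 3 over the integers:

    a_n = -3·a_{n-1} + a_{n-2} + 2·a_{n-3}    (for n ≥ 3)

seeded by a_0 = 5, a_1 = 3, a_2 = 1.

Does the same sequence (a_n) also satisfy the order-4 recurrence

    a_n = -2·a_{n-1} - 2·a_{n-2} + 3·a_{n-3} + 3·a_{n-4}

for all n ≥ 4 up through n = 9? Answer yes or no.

Terms a_0..a_9: 5, 3, 1, 10, -23, 81, -246, 773, -2403, 7490
n=4: candidate gives 2, actual a_4 = -23 ✗

no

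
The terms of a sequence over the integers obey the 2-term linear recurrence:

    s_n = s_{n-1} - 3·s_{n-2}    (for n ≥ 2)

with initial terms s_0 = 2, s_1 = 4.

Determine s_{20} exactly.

151702

s_2 = 1·4 + -3·2 = -2
s_3 = 1·-2 + -3·4 = -14
s_4 = 1·-14 + -3·-2 = -8
s_5 = 1·-8 + -3·-14 = 34
s_6 = 1·34 + -3·-8 = 58
s_7 = 1·58 + -3·34 = -44
s_8 = 1·-44 + -3·58 = -218
s_9 = 1·-218 + -3·-44 = -86
s_10 = 1·-86 + -3·-218 = 568
s_11 = 1·568 + -3·-86 = 826
s_12 = 1·826 + -3·568 = -878
s_13 = 1·-878 + -3·826 = -3356
s_14 = 1·-3356 + -3·-878 = -722
s_15 = 1·-722 + -3·-3356 = 9346
s_16 = 1·9346 + -3·-722 = 11512
s_17 = 1·11512 + -3·9346 = -16526
s_18 = 1·-16526 + -3·11512 = -51062
s_19 = 1·-51062 + -3·-16526 = -1484
s_20 = 1·-1484 + -3·-51062 = 151702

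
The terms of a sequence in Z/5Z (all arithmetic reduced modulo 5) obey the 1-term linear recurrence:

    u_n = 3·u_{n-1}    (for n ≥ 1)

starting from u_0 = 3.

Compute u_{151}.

1

u_1 = 3·3 = 4
u_2 = 3·4 = 2
u_3 = 3·2 = 1
u_4 = 3·1 = 3
(u_4) = (3) = (u_0), so the sequence has period 4.
151 ≡ 3 (mod 4), hence u_151 = u_3 = 1.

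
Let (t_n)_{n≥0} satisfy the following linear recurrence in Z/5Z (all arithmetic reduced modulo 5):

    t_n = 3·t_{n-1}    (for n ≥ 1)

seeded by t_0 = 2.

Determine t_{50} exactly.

3

t_1 = 3·2 = 1
t_2 = 3·1 = 3
t_3 = 3·3 = 4
t_4 = 3·4 = 2
(t_4) = (2) = (t_0), so the sequence has period 4.
50 ≡ 2 (mod 4), hence t_50 = t_2 = 3.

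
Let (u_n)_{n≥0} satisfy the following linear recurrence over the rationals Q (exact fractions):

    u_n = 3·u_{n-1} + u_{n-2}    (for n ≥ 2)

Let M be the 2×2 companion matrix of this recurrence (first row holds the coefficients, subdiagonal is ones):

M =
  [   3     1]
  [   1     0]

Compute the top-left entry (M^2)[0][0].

10

(M^2)[0][0] is the top entry after applying M 2 times to the unit state (1, 0). Equivalently it is h_{3} for the auxiliary sequence (h_n) obeying the same recurrence with h_1 = 1 and h_i = 0 for 0 ≤ i < 1:
h_2 = 3·1 + 1·0 = 3
h_3 = 3·3 + 1·1 = 10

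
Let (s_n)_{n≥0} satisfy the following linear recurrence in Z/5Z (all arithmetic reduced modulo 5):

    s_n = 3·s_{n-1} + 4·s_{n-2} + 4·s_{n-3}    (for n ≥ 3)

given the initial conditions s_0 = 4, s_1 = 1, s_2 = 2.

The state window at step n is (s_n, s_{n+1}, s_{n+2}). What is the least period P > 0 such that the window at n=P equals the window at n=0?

n=0: window = (4, 1, 2)
n=1: window = (1, 2, 1)
n=2: window = (2, 1, 0)
n=3: window = (1, 0, 2)
n=4: window = (0, 2, 0)
n=5: window = (2, 0, 3)
n=6: window = (0, 3, 2)
n=7: window = (3, 2, 3)
n=8: window = (2, 3, 4)
n=9: window = (3, 4, 2)
n=10: window = (4, 2, 4)
n=11: window = (2, 4, 1)
n=12: window = (4, 1, 2)
window at n=12 equals window at n=0 → period = 12

12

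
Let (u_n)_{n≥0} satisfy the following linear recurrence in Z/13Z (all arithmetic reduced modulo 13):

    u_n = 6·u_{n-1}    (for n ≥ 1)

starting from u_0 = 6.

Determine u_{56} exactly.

u_1 = 6·6 = 10
u_2 = 6·10 = 8
u_3 = 6·8 = 9
u_4 = 6·9 = 2
u_5 = 6·2 = 12
u_6 = 6·12 = 7
u_7 = 6·7 = 3
u_8 = 6·3 = 5
u_9 = 6·5 = 4
u_10 = 6·4 = 11
u_11 = 6·11 = 1
u_12 = 6·1 = 6
(u_12) = (6) = (u_0), so the sequence has period 12.
56 ≡ 8 (mod 12), hence u_56 = u_8 = 5.

5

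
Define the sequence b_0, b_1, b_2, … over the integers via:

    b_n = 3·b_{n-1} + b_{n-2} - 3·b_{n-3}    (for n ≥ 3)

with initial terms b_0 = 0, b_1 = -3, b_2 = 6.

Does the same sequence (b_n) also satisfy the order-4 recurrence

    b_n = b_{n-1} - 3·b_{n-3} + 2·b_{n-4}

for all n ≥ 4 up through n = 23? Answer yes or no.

Terms b_0..b_23: 0, -3, 6, 15, 60, 177, 546, 1635, 4920, 14757, 44286, 132855, 398580, 1195737, 3587226, 10761675, 32285040, 96855117, 290565366, 871696095, 2615088300, 7845264897, 23535794706, 70607384115
n=4: candidate gives 24, actual b_4 = 60 ✗

no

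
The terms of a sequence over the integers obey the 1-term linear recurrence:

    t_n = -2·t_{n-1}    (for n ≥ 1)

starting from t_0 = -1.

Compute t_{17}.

131072

t_1 = -2·-1 = 2
t_2 = -2·2 = -4
t_3 = -2·-4 = 8
t_4 = -2·8 = -16
t_5 = -2·-16 = 32
t_6 = -2·32 = -64
t_7 = -2·-64 = 128
t_8 = -2·128 = -256
t_9 = -2·-256 = 512
t_10 = -2·512 = -1024
t_11 = -2·-1024 = 2048
t_12 = -2·2048 = -4096
t_13 = -2·-4096 = 8192
t_14 = -2·8192 = -16384
t_15 = -2·-16384 = 32768
t_16 = -2·32768 = -65536
t_17 = -2·-65536 = 131072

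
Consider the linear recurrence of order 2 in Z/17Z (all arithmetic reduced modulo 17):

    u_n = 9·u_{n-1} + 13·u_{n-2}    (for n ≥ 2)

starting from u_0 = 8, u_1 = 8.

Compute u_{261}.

1

u_2 = 9·8 + 13·8 = 6
u_3 = 9·6 + 13·8 = 5
u_4 = 9·5 + 13·6 = 4
u_5 = 9·4 + 13·5 = 16
u_6 = 9·16 + 13·4 = 9
u_7 = 9·9 + 13·16 = 0
u_8 = 9·0 + 13·9 = 15
u_9 = 9·15 + 13·0 = 16
u_10 = 9·16 + 13·15 = 16
u_11 = 9·16 + 13·16 = 12
u_12 = 9·12 + 13·16 = 10
u_13 = 9·10 + 13·12 = 8
u_14 = 9·8 + 13·10 = 15
u_15 = 9·15 + 13·8 = 1
u_16 = 9·1 + 13·15 = 0
u_17 = 9·0 + 13·1 = 13
u_18 = 9·13 + 13·0 = 15
u_19 = 9·15 + 13·13 = 15
u_20 = 9·15 + 13·15 = 7
u_21 = 9·7 + 13·15 = 3
u_22 = 9·3 + 13·7 = 16
u_23 = 9·16 + 13·3 = 13
u_24 = 9·13 + 13·16 = 2
u_25 = 9·2 + 13·13 = 0
u_26 = 9·0 + 13·2 = 9
u_27 = 9·9 + 13·0 = 13
u_28 = 9·13 + 13·9 = 13
u_29 = 9·13 + 13·13 = 14
u_30 = 9·14 + 13·13 = 6
u_31 = 9·6 + 13·14 = 15
u_32 = 9·15 + 13·6 = 9
u_33 = 9·9 + 13·15 = 4
u_34 = 9·4 + 13·9 = 0
u_35 = 9·0 + 13·4 = 1
u_36 = 9·1 + 13·0 = 9
u_37 = 9·9 + 13·1 = 9
u_38 = 9·9 + 13·9 = 11
u_39 = 9·11 + 13·9 = 12
u_40 = 9·12 + 13·11 = 13
u_41 = 9·13 + 13·12 = 1
u_42 = 9·1 + 13·13 = 8
u_43 = 9·8 + 13·1 = 0
u_44 = 9·0 + 13·8 = 2
u_45 = 9·2 + 13·0 = 1
u_46 = 9·1 + 13·2 = 1
u_47 = 9·1 + 13·1 = 5
u_48 = 9·5 + 13·1 = 7
u_49 = 9·7 + 13·5 = 9
u_50 = 9·9 + 13·7 = 2
u_51 = 9·2 + 13·9 = 16
u_52 = 9·16 + 13·2 = 0
u_53 = 9·0 + 13·16 = 4
u_54 = 9·4 + 13·0 = 2
u_55 = 9·2 + 13·4 = 2
u_56 = 9·2 + 13·2 = 10
u_57 = 9·10 + 13·2 = 14
u_58 = 9·14 + 13·10 = 1
u_59 = 9·1 + 13·14 = 4
u_60 = 9·4 + 13·1 = 15
u_61 = 9·15 + 13·4 = 0
u_62 = 9·0 + 13·15 = 8
u_63 = 9·8 + 13·0 = 4
u_64 = 9·4 + 13·8 = 4
u_65 = 9·4 + 13·4 = 3
u_66 = 9·3 + 13·4 = 11
u_67 = 9·11 + 13·3 = 2
u_68 = 9·2 + 13·11 = 8
u_69 = 9·8 + 13·2 = 13
u_70 = 9·13 + 13·8 = 0
u_71 = 9·0 + 13·13 = 16
u_72 = 9·16 + 13·0 = 8
u_73 = 9·8 + 13·16 = 8
(u_72, u_73) = (8, 8) = (u_0, u_1), so the sequence has period 72.
261 ≡ 45 (mod 72), hence u_261 = u_45 = 1.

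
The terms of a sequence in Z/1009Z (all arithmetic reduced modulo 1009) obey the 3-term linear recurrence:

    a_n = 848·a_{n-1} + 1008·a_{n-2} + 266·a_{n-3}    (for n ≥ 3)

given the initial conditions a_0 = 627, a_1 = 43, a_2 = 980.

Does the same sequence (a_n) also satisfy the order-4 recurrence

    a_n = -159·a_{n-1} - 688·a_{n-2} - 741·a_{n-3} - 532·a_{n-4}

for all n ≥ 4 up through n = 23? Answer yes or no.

yes

Terms a_0..a_23: 627, 43, 980, 887, 839, 607, 152, 331, 56, 815, 162, 107, 628, 399, 928, 88, 228, 180, 254, 403, 905, 158, 135, 893
n=4: candidate gives 839, actual a_4 = 839 ✓
n=5: candidate gives 607, actual a_5 = 607 ✓
n=6: candidate gives 152, actual a_6 = 152 ✓
n=7: candidate gives 331, actual a_7 = 331 ✓
n=8: candidate gives 56, actual a_8 = 56 ✓
n=9: candidate gives 815, actual a_9 = 815 ✓
n=10: candidate gives 162, actual a_10 = 162 ✓
n=11: candidate gives 107, actual a_11 = 107 ✓
n=12: candidate gives 628, actual a_12 = 628 ✓
n=13: candidate gives 399, actual a_13 = 399 ✓
n=14: candidate gives 928, actual a_14 = 928 ✓
n=15: candidate gives 88, actual a_15 = 88 ✓
n=16: candidate gives 228, actual a_16 = 228 ✓
n=17: candidate gives 180, actual a_17 = 180 ✓
n=18: candidate gives 254, actual a_18 = 254 ✓
n=19: candidate gives 403, actual a_19 = 403 ✓
n=20: candidate gives 905, actual a_20 = 905 ✓
n=21: candidate gives 158, actual a_21 = 158 ✓
n=22: candidate gives 135, actual a_22 = 135 ✓
n=23: candidate gives 893, actual a_23 = 893 ✓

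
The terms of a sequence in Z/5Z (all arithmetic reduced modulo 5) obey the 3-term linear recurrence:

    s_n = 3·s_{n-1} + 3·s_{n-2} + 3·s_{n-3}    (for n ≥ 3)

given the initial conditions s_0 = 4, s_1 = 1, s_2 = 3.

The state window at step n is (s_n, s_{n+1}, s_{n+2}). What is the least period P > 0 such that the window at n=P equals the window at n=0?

124

n=0: window = (4, 1, 3)
n=1: window = (1, 3, 4)
n=2: window = (3, 4, 4)
n=3: window = (4, 4, 3)
n=4: window = (4, 3, 3)
n=5: window = (3, 3, 0)
n=6: window = (3, 0, 3)
n=7: window = (0, 3, 3)
n=8: window = (3, 3, 3)
n=9: window = (3, 3, 2)
n=10: window = (3, 2, 4)
n=11: window = (2, 4, 2)
n=12: window = (4, 2, 4)
n=13: window = (2, 4, 0)
n=14: window = (4, 0, 3)
n=15: window = (0, 3, 1)
n=16: window = (3, 1, 2)
n=17: window = (1, 2, 3)
n=18: window = (2, 3, 3)
n=19: window = (3, 3, 4)
n=20: window = (3, 4, 0)
n=21: window = (4, 0, 1)
n=22: window = (0, 1, 0)
n=23: window = (1, 0, 3)
n=24: window = (0, 3, 2)
n=25: window = (3, 2, 0)
n=26: window = (2, 0, 0)
n=27: window = (0, 0, 1)
n=28: window = (0, 1, 3)
n=29: window = (1, 3, 2)
n=30: window = (3, 2, 3)
n=31: window = (2, 3, 4)
n=32: window = (3, 4, 2)
n=33: window = (4, 2, 2)
n=34: window = (2, 2, 4)
n=35: window = (2, 4, 4)
n=36: window = (4, 4, 0)
n=37: window = (4, 0, 4)
n=38: window = (0, 4, 4)
n=39: window = (4, 4, 4)
n=40: window = (4, 4, 1)
…
n=122: window = (2, 1, 4)
n=123: window = (1, 4, 1)
n=124: window = (4, 1, 3)
window at n=124 equals window at n=0 → period = 124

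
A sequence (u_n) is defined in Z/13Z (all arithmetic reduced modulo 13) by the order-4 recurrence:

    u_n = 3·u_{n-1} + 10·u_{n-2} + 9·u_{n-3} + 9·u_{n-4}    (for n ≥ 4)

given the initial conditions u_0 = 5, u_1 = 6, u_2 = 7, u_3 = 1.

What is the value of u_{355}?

u_4 = 3·1 + 10·7 + 9·6 + 9·5 = 3
u_5 = 3·3 + 10·1 + 9·7 + 9·6 = 6
u_6 = 3·6 + 10·3 + 9·1 + 9·7 = 3
u_7 = 3·3 + 10·6 + 9·3 + 9·1 = 1
u_8 = 3·1 + 10·3 + 9·6 + 9·3 = 10
u_9 = 3·10 + 10·1 + 9·3 + 9·6 = 4
Continuing the recurrence:
  u_10 = 5;  u_11 = 11;  u_12 = 1;  u_13 = 12;  u_14 = 8;  u_15 = 5
  u_16 = 4;  u_17 = 8;  u_18 = 12;  u_19 = 2;  u_20 = 0;  u_21 = 5
  u_22 = 11;  u_23 = 10;  u_24 = 3;  u_25 = 6;  u_26 = 3;  u_27 = 4
  u_28 = 6;  u_29 = 9;  u_30 = 7;  u_31 = 6;  u_32 = 2;  u_33 = 2
  u_34 = 0;  u_35 = 1;  u_36 = 0;  u_37 = 2;  u_38 = 2;  u_39 = 9
  u_40 = 0;  u_41 = 9;  u_42 = 9;  u_43 = 3;  u_44 = 11;  u_45 = 4
  u_46 = 9;  u_47 = 11;  u_48 = 11;  u_49 = 0;  u_50 = 4;  u_51 = 2
  u_52 = 2;  u_53 = 10;  u_54 = 0;  u_55 = 6;  u_56 = 9;  u_57 = 8
  u_58 = 12;  u_59 = 4;  u_60 = 12;  u_61 = 9;  u_62 = 5;  u_63 = 2
  u_64 = 11;  u_65 = 10;  u_66 = 8;  u_67 = 7;  u_68 = 4;  u_69 = 10
  u_70 = 10;  u_71 = 8;  u_72 = 3;  u_73 = 9;  u_74 = 11;  u_75 = 1
  u_76 = 0;  u_77 = 8;  u_78 = 2;  u_79 = 4;  u_80 = 0;  u_81 = 0
  u_82 = 2;  u_83 = 3;  u_84 = 3;  u_85 = 5;  u_86 = 12;  u_87 = 10
  u_88 = 1;  u_89 = 9;  u_90 = 1;  u_91 = 10;  u_92 = 0;  u_93 = 8
  u_94 = 6;  u_95 = 6;  u_96 = 7;  u_97 = 12;  u_98 = 6;  u_99 = 8
  u_100 = 8;  u_101 = 6;  u_102 = 3;  u_103 = 5;  u_104 = 2;  u_105 = 7
  u_106 = 9;  u_107 = 4;  u_108 = 1;  u_109 = 5;  u_110 = 12;  u_111 = 1
  u_112 = 8;  u_113 = 5;  u_114 = 4;  u_115 = 0;  u_116 = 1;  u_117 = 6
  u_118 = 12;  u_119 = 1;  u_120 = 4;  u_121 = 2;  u_122 = 7;  u_123 = 8
  u_124 = 5;  u_125 = 7;  u_126 = 11;  u_127 = 12;  u_128 = 7;  u_129 = 4
  u_130 = 3;  u_131 = 12;  u_132 = 9;  u_133 = 2;  u_134 = 10;  u_135 = 5
  u_136 = 6;  u_137 = 7;  u_138 = 8;  u_139 = 11;  u_140 = 9;  u_141 = 12
  u_142 = 11;  u_143 = 8;  u_144 = 11;  u_145 = 8;  u_146 = 6;  u_147 = 9
  u_148 = 11;  u_149 = 2;  u_150 = 4;  u_151 = 4;  u_152 = 0;  u_153 = 3
  u_154 = 3;  u_155 = 10;  u_156 = 9;  u_157 = 12;  u_158 = 9;  u_159 = 6
  u_160 = 11;  u_161 = 9;  u_162 = 12;  u_163 = 6;  u_164 = 6;  u_165 = 7
  u_166 = 9;  u_167 = 10;  u_168 = 3;  u_169 = 6;  u_170 = 11;  u_171 = 2
  u_172 = 2;  u_173 = 10;  u_174 = 11;  u_175 = 0;  u_176 = 10;  u_177 = 11
  u_178 = 11;  u_179 = 12;  u_180 = 10;  u_181 = 10;  u_182 = 12;  u_183 = 9
  u_184 = 2;  u_185 = 8;  u_186 = 12;  u_187 = 7;  u_188 = 10;  u_189 = 7
  u_190 = 6;  u_191 = 7;  u_192 = 0;  u_193 = 5;  u_194 = 2;  u_195 = 2
  u_196 = 6;  u_197 = 10;  u_198 = 9;  u_199 = 4;  u_200 = 12;  u_201 = 0
  u_202 = 3;  u_203 = 10;  u_204 = 12;  u_205 = 7;  u_206 = 11;  u_207 = 2
  u_208 = 1;  u_209 = 3;  u_210 = 6;  u_211 = 10;  u_212 = 9;  u_213 = 0
  u_214 = 0;  u_215 = 2;  u_216 = 9;  u_217 = 8;  u_218 = 2;  u_219 = 3
  u_220 = 0;  u_221 = 3;  u_222 = 2;  u_223 = 11;  u_224 = 2;  u_225 = 5
  u_226 = 9;  u_227 = 12;  u_228 = 7;  u_229 = 7;  u_230 = 7;  u_231 = 2
  u_232 = 7;  u_233 = 11;  u_234 = 2;  u_235 = 2;  u_236 = 6;  u_237 = 12
  u_238 = 2;  u_239 = 3;  u_240 = 9;  u_241 = 1;  u_242 = 8;  u_243 = 12
  u_244 = 11;  u_245 = 0;  u_246 = 4;  u_247 = 11;  u_248 = 3;  u_249 = 12
  u_250 = 6;  u_251 = 4;  u_252 = 12;  u_253 = 4;  u_254 = 1;  u_255 = 5
  u_256 = 0;  u_257 = 4;  u_258 = 1;  u_259 = 10;  u_260 = 11;  u_261 = 9
  u_262 = 2;  u_263 = 12;  u_264 = 2;  u_265 = 4;  u_266 = 2;  u_267 = 3
  u_268 = 5;  u_269 = 8;  u_270 = 2;  u_271 = 2;  u_272 = 0;  u_273 = 6
  u_274 = 2;  u_275 = 6;  u_276 = 1;  u_277 = 5;  u_278 = 6;  u_279 = 1
  u_280 = 0;  u_281 = 5;  u_282 = 0;  u_283 = 7;  u_284 = 1;  u_285 = 1
  u_286 = 11;  u_287 = 11;  u_288 = 5;  u_289 = 12;  u_290 = 11;  u_291 = 11
  u_292 = 10;  u_293 = 9;  u_294 = 0;  u_295 = 6;  u_296 = 7;  u_297 = 6
  u_298 = 12;  u_299 = 5;  u_300 = 5;  u_301 = 6;  u_302 = 0;  u_303 = 7
  u_304 = 3;  u_305 = 3;  u_306 = 11;  u_307 = 10;  u_308 = 12;  u_309 = 2
  u_310 = 3;  u_311 = 6;  u_312 = 5;  u_313 = 3;  u_314 = 10;  u_315 = 3
  u_316 = 12;  u_317 = 1;  u_318 = 6;  u_319 = 7;  u_320 = 3;  u_321 = 12
  u_322 = 1;  u_323 = 5;  u_324 = 4;  u_325 = 10;  u_326 = 7;  u_327 = 7
  u_328 = 9;  u_329 = 3;  u_330 = 4;  u_331 = 4;  u_332 = 4;  u_333 = 11
  u_334 = 2;  u_335 = 6;  u_336 = 4;  u_337 = 7;  u_338 = 3;  u_339 = 0
  u_340 = 12;  u_341 = 9;  u_342 = 5;  u_343 = 5;  u_344 = 7;  u_345 = 2
  u_346 = 10;  u_347 = 2;  u_348 = 5;  u_349 = 0;  u_350 = 2;  u_351 = 4
  u_352 = 12;  u_353 = 3
u_354 = 3·3 + 10·12 + 9·4 + 9·2 = 1
u_355 = 3·1 + 10·3 + 9·12 + 9·4 = 8

8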